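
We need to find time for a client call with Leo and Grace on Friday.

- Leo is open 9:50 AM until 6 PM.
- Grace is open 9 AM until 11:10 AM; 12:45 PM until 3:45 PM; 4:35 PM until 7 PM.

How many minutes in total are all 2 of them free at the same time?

Leo ∩ Grace: 09:50-11:10, 12:45-15:45, 16:35-18:00.
So the common availability across everyone is 09:50-11:10, 12:45-15:45, 16:35-18:00.
Summing the common windows: 80 + 180 + 85 = 345 minutes.

345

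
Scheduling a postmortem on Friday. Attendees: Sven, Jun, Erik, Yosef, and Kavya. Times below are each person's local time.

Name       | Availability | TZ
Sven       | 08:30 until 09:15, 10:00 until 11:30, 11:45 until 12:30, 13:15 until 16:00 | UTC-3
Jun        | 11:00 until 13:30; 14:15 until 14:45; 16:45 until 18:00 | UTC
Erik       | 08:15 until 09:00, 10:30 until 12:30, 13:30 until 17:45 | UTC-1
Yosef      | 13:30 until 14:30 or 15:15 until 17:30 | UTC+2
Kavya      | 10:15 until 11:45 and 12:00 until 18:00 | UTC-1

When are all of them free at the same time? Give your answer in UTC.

11:30-12:15, 13:15-13:30

Sven in UTC: 11:30-12:15, 13:00-14:30, 14:45-15:30, 16:15-19:00 (add 3h to convert from UTC-3).
Jun in UTC: 11:00-13:30, 14:15-14:45, 16:45-18:00.
Erik in UTC: 09:15-10:00, 11:30-13:30, 14:30-18:45 (add 1h to convert from UTC-1).
Yosef in UTC: 11:30-12:30, 13:15-15:30 (subtract 2h to convert from UTC+2).
Kavya in UTC: 11:15-12:45, 13:00-19:00 (add 1h to convert from UTC-1).
Sven ∩ Jun: 11:30-12:15, 13:00-13:30, 14:15-14:30, 16:45-18:00.
Sven ∩ Jun ∩ Erik: 11:30-12:15, 13:00-13:30, 16:45-18:00.
Sven ∩ Jun ∩ Erik ∩ Yosef: 11:30-12:15, 13:15-13:30.
Sven ∩ Jun ∩ Erik ∩ Yosef ∩ Kavya: 11:30-12:15, 13:15-13:30.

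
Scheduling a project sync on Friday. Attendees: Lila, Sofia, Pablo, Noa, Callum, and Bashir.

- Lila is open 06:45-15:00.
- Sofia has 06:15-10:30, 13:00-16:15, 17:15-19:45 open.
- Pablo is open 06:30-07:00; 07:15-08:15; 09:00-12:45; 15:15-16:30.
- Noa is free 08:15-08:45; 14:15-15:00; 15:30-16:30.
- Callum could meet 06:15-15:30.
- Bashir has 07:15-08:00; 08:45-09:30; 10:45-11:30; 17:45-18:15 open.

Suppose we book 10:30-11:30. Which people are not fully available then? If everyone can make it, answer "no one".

Bashir, Noa, Sofia

Lila: free for 10:30-11:30. Sofia: not fully free for 10:30-11:30. Pablo: free for 10:30-11:30. Noa: not fully free for 10:30-11:30. Callum: free for 10:30-11:30. Bashir: not fully free for 10:30-11:30.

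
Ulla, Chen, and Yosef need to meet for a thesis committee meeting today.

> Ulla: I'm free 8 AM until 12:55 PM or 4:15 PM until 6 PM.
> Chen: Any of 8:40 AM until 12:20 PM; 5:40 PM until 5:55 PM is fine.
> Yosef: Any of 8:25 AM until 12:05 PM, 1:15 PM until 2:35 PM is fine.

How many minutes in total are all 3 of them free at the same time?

Ulla ∩ Chen: 08:40-12:20, 17:40-17:55.
Ulla ∩ Chen ∩ Yosef: 08:40-12:05.
So the common availability across everyone is 08:40-12:05.
That's a single block of 205 minutes.

205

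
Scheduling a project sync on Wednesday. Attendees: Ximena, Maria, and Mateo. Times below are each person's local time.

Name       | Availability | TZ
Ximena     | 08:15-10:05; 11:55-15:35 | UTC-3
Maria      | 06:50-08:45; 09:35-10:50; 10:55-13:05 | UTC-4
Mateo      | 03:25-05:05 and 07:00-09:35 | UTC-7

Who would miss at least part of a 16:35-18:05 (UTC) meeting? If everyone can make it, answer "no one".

Ximena in UTC: 11:15-13:05, 14:55-18:35 (add 3h to convert from UTC-3).
Maria in UTC: 10:50-12:45, 13:35-14:50, 14:55-17:05 (add 4h to convert from UTC-4).
Mateo in UTC: 10:25-12:05, 14:00-16:35 (add 7h to convert from UTC-7).
Ximena: free for 16:35-18:05. Maria: not fully free for 16:35-18:05. Mateo: not fully free for 16:35-18:05.

Maria, Mateo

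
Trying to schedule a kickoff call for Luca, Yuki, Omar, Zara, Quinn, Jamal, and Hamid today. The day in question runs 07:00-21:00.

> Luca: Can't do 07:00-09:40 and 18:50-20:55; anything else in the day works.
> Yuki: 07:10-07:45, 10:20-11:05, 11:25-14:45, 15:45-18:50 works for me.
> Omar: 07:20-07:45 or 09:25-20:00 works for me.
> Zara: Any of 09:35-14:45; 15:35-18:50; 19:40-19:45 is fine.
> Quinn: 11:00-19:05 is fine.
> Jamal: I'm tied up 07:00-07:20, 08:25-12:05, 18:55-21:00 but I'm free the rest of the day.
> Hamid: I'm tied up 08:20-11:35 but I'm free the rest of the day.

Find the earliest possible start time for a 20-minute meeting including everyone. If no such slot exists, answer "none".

Luca free: 09:40-18:50, 20:55-21:00 (invert busy blocks within the working day).
Yuki free: 07:10-07:45, 10:20-11:05, 11:25-14:45, 15:45-18:50.
Omar free: 07:20-07:45, 09:25-20:00.
Zara free: 09:35-14:45, 15:35-18:50, 19:40-19:45.
Quinn free: 11:00-19:05.
Jamal free: 07:20-08:25, 12:05-18:55 (invert busy blocks within the working day).
Hamid free: 07:00-08:20, 11:35-21:00 (invert busy blocks within the working day).
Luca ∩ Yuki: 10:20-11:05, 11:25-14:45, 15:45-18:50.
Luca ∩ Yuki ∩ Omar: 10:20-11:05, 11:25-14:45, 15:45-18:50.
Luca ∩ Yuki ∩ Omar ∩ Zara: 10:20-11:05, 11:25-14:45, 15:45-18:50.
Luca ∩ Yuki ∩ Omar ∩ Zara ∩ Quinn: 11:00-11:05, 11:25-14:45, 15:45-18:50.
Luca ∩ Yuki ∩ Omar ∩ Zara ∩ Quinn ∩ Jamal: 12:05-14:45, 15:45-18:50.
Luca ∩ Yuki ∩ Omar ∩ Zara ∩ Quinn ∩ Jamal ∩ Hamid: 12:05-14:45, 15:45-18:50.
The first common window of at least 20 minutes is 12:05-14:45, so the earliest start is 12:05.

12:05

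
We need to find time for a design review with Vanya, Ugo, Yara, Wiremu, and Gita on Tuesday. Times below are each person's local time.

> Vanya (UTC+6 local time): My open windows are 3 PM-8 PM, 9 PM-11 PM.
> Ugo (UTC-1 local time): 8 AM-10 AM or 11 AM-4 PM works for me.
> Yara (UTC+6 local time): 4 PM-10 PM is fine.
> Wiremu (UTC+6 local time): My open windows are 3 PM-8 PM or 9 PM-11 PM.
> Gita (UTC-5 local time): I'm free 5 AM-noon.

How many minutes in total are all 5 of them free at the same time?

Vanya in UTC: 09:00-14:00, 15:00-17:00 (subtract 6h to convert from UTC+6).
Ugo in UTC: 09:00-11:00, 12:00-17:00 (add 1h to convert from UTC-1).
Yara in UTC: 10:00-16:00 (subtract 6h to convert from UTC+6).
Wiremu in UTC: 09:00-14:00, 15:00-17:00 (subtract 6h to convert from UTC+6).
Gita in UTC: 10:00-17:00 (add 5h to convert from UTC-5).
Vanya ∩ Ugo: 09:00-11:00, 12:00-14:00, 15:00-17:00.
Vanya ∩ Ugo ∩ Yara: 10:00-11:00, 12:00-14:00, 15:00-16:00.
Vanya ∩ Ugo ∩ Yara ∩ Wiremu: 10:00-11:00, 12:00-14:00, 15:00-16:00.
Vanya ∩ Ugo ∩ Yara ∩ Wiremu ∩ Gita: 10:00-11:00, 12:00-14:00, 15:00-16:00.
Summing the common windows: 60 + 120 + 60 = 240 minutes.

240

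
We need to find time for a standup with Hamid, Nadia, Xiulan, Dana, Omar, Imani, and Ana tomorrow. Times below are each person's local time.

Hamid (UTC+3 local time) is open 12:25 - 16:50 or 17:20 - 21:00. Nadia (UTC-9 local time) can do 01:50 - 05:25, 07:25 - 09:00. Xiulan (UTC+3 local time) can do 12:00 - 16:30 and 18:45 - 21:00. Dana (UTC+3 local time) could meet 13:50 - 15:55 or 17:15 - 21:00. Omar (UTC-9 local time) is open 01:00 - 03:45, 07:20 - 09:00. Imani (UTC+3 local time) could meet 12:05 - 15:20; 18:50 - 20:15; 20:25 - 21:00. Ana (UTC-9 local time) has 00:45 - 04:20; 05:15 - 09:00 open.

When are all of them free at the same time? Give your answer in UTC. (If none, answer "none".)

10:50-12:20, 16:25-17:15, 17:25-18:00

Hamid in UTC: 09:25-13:50, 14:20-18:00 (subtract 3h to convert from UTC+3).
Nadia in UTC: 10:50-14:25, 16:25-18:00 (add 9h to convert from UTC-9).
Xiulan in UTC: 09:00-13:30, 15:45-18:00 (subtract 3h to convert from UTC+3).
Dana in UTC: 10:50-12:55, 14:15-18:00 (subtract 3h to convert from UTC+3).
Omar in UTC: 10:00-12:45, 16:20-18:00 (add 9h to convert from UTC-9).
Imani in UTC: 09:05-12:20, 15:50-17:15, 17:25-18:00 (subtract 3h to convert from UTC+3).
Ana in UTC: 09:45-13:20, 14:15-18:00 (add 9h to convert from UTC-9).
Hamid ∩ Nadia: 10:50-13:50, 14:20-14:25, 16:25-18:00.
Hamid ∩ Nadia ∩ Xiulan: 10:50-13:30, 16:25-18:00.
Hamid ∩ Nadia ∩ Xiulan ∩ Dana: 10:50-12:55, 16:25-18:00.
Hamid ∩ Nadia ∩ Xiulan ∩ Dana ∩ Omar: 10:50-12:45, 16:25-18:00.
Hamid ∩ Nadia ∩ Xiulan ∩ Dana ∩ Omar ∩ Imani: 10:50-12:20, 16:25-17:15, 17:25-18:00.
Hamid ∩ Nadia ∩ Xiulan ∩ Dana ∩ Omar ∩ Imani ∩ Ana: 10:50-12:20, 16:25-17:15, 17:25-18:00.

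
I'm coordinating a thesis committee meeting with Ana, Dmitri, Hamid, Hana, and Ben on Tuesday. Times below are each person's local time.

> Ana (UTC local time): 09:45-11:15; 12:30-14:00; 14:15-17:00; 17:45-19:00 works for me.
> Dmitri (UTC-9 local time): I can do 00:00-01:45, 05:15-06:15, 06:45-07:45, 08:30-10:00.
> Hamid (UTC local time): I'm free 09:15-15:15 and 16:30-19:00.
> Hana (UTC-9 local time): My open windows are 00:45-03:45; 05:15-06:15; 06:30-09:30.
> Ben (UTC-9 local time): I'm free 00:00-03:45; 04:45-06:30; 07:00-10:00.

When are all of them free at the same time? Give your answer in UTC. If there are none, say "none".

09:45-10:45, 14:15-15:15, 16:30-16:45, 17:45-18:30

Ana in UTC: 09:45-11:15, 12:30-14:00, 14:15-17:00, 17:45-19:00.
Dmitri in UTC: 09:00-10:45, 14:15-15:15, 15:45-16:45, 17:30-19:00 (add 9h to convert from UTC-9).
Hamid in UTC: 09:15-15:15, 16:30-19:00.
Hana in UTC: 09:45-12:45, 14:15-15:15, 15:30-18:30 (add 9h to convert from UTC-9).
Ben in UTC: 09:00-12:45, 13:45-15:30, 16:00-19:00 (add 9h to convert from UTC-9).
Ana ∩ Dmitri: 09:45-10:45, 14:15-15:15, 15:45-16:45, 17:45-19:00.
Ana ∩ Dmitri ∩ Hamid: 09:45-10:45, 14:15-15:15, 16:30-16:45, 17:45-19:00.
Ana ∩ Dmitri ∩ Hamid ∩ Hana: 09:45-10:45, 14:15-15:15, 16:30-16:45, 17:45-18:30.
Ana ∩ Dmitri ∩ Hamid ∩ Hana ∩ Ben: 09:45-10:45, 14:15-15:15, 16:30-16:45, 17:45-18:30.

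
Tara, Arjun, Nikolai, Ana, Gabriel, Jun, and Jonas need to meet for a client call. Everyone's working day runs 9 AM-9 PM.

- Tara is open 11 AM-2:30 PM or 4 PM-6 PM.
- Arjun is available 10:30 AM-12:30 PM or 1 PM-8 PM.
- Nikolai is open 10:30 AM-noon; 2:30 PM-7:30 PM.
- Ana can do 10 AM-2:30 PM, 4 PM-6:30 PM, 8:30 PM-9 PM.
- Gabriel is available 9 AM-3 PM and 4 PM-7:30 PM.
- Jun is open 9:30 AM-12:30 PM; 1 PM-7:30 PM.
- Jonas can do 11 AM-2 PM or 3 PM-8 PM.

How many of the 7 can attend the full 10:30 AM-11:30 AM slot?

5

Arjun, Nikolai, Ana, Gabriel, and Jun can make the full 10:30-11:30 slot — that's 5.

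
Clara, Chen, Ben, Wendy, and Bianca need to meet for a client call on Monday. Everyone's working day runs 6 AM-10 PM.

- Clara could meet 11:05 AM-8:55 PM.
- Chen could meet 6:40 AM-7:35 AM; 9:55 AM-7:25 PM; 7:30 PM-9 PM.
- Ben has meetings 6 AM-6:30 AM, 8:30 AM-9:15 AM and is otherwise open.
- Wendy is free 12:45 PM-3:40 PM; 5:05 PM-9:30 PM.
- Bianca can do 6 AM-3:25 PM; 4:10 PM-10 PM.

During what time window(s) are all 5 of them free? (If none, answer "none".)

12:45-15:25, 17:05-19:25, 19:30-20:55

Clara free: 11:05-20:55.
Chen free: 06:40-07:35, 09:55-19:25, 19:30-21:00.
Ben free: 06:30-08:30, 09:15-22:00 (invert busy blocks within the working day).
Wendy free: 12:45-15:40, 17:05-21:30.
Bianca free: 06:00-15:25, 16:10-22:00.
Clara ∩ Chen: 11:05-19:25, 19:30-20:55.
Clara ∩ Chen ∩ Ben: 11:05-19:25, 19:30-20:55.
Clara ∩ Chen ∩ Ben ∩ Wendy: 12:45-15:40, 17:05-19:25, 19:30-20:55.
Clara ∩ Chen ∩ Ben ∩ Wendy ∩ Bianca: 12:45-15:25, 17:05-19:25, 19:30-20:55.
So the common availability across everyone is 12:45-15:25, 17:05-19:25, 19:30-20:55.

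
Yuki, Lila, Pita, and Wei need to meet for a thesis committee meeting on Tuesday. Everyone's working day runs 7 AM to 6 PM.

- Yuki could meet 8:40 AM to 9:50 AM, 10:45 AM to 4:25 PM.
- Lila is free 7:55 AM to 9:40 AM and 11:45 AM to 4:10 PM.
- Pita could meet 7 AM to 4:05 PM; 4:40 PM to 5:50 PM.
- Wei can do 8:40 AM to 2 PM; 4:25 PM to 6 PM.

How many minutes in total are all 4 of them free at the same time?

Yuki ∩ Lila: 08:40-09:40, 11:45-16:10.
Yuki ∩ Lila ∩ Pita: 08:40-09:40, 11:45-16:05.
Yuki ∩ Lila ∩ Pita ∩ Wei: 08:40-09:40, 11:45-14:00.
Summing the common windows: 60 + 135 = 195 minutes.

195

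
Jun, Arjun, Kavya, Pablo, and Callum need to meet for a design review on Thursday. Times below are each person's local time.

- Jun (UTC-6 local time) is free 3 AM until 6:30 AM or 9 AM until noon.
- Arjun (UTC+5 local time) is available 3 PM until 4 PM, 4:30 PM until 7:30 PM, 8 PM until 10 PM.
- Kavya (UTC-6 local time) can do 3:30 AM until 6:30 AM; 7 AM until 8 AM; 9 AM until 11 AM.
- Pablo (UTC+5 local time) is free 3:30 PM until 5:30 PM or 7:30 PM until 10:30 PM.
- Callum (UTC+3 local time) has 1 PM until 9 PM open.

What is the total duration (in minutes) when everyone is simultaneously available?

210

Jun in UTC: 09:00-12:30, 15:00-18:00 (add 6h to convert from UTC-6).
Arjun in UTC: 10:00-11:00, 11:30-14:30, 15:00-17:00 (subtract 5h to convert from UTC+5).
Kavya in UTC: 09:30-12:30, 13:00-14:00, 15:00-17:00 (add 6h to convert from UTC-6).
Pablo in UTC: 10:30-12:30, 14:30-17:30 (subtract 5h to convert from UTC+5).
Callum in UTC: 10:00-18:00 (subtract 3h to convert from UTC+3).
Jun ∩ Arjun: 10:00-11:00, 11:30-12:30, 15:00-17:00.
Jun ∩ Arjun ∩ Kavya: 10:00-11:00, 11:30-12:30, 15:00-17:00.
Jun ∩ Arjun ∩ Kavya ∩ Pablo: 10:30-11:00, 11:30-12:30, 15:00-17:00.
Jun ∩ Arjun ∩ Kavya ∩ Pablo ∩ Callum: 10:30-11:00, 11:30-12:30, 15:00-17:00.
So the common availability across everyone is 10:30-11:00, 11:30-12:30, 15:00-17:00.
Summing the common windows: 30 + 60 + 120 = 210 minutes.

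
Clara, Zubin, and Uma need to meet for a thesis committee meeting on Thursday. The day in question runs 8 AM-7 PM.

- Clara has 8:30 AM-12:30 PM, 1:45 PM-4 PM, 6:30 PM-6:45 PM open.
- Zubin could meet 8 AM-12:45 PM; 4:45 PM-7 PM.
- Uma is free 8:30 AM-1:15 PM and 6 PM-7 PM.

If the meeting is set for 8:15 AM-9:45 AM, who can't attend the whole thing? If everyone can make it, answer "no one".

Clara: not fully free for 08:15-09:45. Zubin: free for 08:15-09:45. Uma: not fully free for 08:15-09:45.

Clara, Uma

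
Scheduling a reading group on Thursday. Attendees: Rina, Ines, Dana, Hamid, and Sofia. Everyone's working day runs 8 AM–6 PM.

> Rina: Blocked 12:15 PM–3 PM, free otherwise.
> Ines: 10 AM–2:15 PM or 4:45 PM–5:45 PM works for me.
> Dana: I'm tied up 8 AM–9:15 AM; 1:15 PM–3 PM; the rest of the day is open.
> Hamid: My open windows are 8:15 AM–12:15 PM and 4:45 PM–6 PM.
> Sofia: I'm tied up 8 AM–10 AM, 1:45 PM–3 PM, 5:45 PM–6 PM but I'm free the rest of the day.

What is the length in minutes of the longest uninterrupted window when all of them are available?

135

Rina free: 08:00-12:15, 15:00-18:00 (invert busy blocks within the working day).
Ines free: 10:00-14:15, 16:45-17:45.
Dana free: 09:15-13:15, 15:00-18:00 (invert busy blocks within the working day).
Hamid free: 08:15-12:15, 16:45-18:00.
Sofia free: 10:00-13:45, 15:00-17:45 (invert busy blocks within the working day).
Rina ∩ Ines: 10:00-12:15, 16:45-17:45.
Rina ∩ Ines ∩ Dana: 10:00-12:15, 16:45-17:45.
Rina ∩ Ines ∩ Dana ∩ Hamid: 10:00-12:15, 16:45-17:45.
Rina ∩ Ines ∩ Dana ∩ Hamid ∩ Sofia: 10:00-12:15, 16:45-17:45.
So the common availability across everyone is 10:00-12:15, 16:45-17:45.
The longest is 10:00-12:15 at 135 minutes.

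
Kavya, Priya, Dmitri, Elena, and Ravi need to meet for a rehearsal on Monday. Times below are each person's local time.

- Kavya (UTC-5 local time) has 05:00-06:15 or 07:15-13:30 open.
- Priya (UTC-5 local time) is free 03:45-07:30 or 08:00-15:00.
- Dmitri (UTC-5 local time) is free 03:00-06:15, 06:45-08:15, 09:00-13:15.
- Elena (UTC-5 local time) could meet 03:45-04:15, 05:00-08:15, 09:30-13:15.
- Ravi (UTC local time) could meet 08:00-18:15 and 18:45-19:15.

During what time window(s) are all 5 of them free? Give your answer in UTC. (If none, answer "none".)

Kavya in UTC: 10:00-11:15, 12:15-18:30 (add 5h to convert from UTC-5).
Priya in UTC: 08:45-12:30, 13:00-20:00 (add 5h to convert from UTC-5).
Dmitri in UTC: 08:00-11:15, 11:45-13:15, 14:00-18:15 (add 5h to convert from UTC-5).
Elena in UTC: 08:45-09:15, 10:00-13:15, 14:30-18:15 (add 5h to convert from UTC-5).
Ravi in UTC: 08:00-18:15, 18:45-19:15.
Kavya ∩ Priya: 10:00-11:15, 12:15-12:30, 13:00-18:30.
Kavya ∩ Priya ∩ Dmitri: 10:00-11:15, 12:15-12:30, 13:00-13:15, 14:00-18:15.
Kavya ∩ Priya ∩ Dmitri ∩ Elena: 10:00-11:15, 12:15-12:30, 13:00-13:15, 14:30-18:15.
Kavya ∩ Priya ∩ Dmitri ∩ Elena ∩ Ravi: 10:00-11:15, 12:15-12:30, 13:00-13:15, 14:30-18:15.

10:00-11:15, 12:15-12:30, 13:00-13:15, 14:30-18:15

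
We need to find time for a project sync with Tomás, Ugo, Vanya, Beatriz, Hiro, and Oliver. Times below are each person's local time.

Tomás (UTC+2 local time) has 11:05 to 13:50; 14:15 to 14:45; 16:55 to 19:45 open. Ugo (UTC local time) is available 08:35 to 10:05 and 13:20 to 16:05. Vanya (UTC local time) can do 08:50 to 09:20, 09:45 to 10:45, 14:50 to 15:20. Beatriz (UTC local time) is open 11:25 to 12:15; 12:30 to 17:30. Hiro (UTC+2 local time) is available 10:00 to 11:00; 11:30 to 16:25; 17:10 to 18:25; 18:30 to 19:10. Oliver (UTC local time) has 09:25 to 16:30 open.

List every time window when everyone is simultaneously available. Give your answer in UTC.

15:10-15:20

Tomás in UTC: 09:05-11:50, 12:15-12:45, 14:55-17:45 (subtract 2h to convert from UTC+2).
Ugo in UTC: 08:35-10:05, 13:20-16:05.
Vanya in UTC: 08:50-09:20, 09:45-10:45, 14:50-15:20.
Beatriz in UTC: 11:25-12:15, 12:30-17:30.
Hiro in UTC: 08:00-09:00, 09:30-14:25, 15:10-16:25, 16:30-17:10 (subtract 2h to convert from UTC+2).
Oliver in UTC: 09:25-16:30.
Tomás ∩ Ugo: 09:05-10:05, 14:55-16:05.
Tomás ∩ Ugo ∩ Vanya: 09:05-09:20, 09:45-10:05, 14:55-15:20.
Tomás ∩ Ugo ∩ Vanya ∩ Beatriz: 14:55-15:20.
Tomás ∩ Ugo ∩ Vanya ∩ Beatriz ∩ Hiro: 15:10-15:20.
Tomás ∩ Ugo ∩ Vanya ∩ Beatriz ∩ Hiro ∩ Oliver: 15:10-15:20.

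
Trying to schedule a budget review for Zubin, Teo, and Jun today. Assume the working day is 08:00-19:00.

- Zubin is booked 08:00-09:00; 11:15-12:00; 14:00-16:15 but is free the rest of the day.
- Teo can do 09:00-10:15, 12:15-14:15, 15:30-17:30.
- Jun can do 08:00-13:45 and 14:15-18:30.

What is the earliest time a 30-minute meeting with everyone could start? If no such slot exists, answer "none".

09:00

Zubin free: 09:00-11:15, 12:00-14:00, 16:15-19:00 (invert busy blocks within the working day).
Teo free: 09:00-10:15, 12:15-14:15, 15:30-17:30.
Jun free: 08:00-13:45, 14:15-18:30.
Zubin ∩ Teo: 09:00-10:15, 12:15-14:00, 16:15-17:30.
Zubin ∩ Teo ∩ Jun: 09:00-10:15, 12:15-13:45, 16:15-17:30.
So the common availability across everyone is 09:00-10:15, 12:15-13:45, 16:15-17:30.
The first common window of at least 30 minutes is 09:00-10:15, so the earliest start is 09:00.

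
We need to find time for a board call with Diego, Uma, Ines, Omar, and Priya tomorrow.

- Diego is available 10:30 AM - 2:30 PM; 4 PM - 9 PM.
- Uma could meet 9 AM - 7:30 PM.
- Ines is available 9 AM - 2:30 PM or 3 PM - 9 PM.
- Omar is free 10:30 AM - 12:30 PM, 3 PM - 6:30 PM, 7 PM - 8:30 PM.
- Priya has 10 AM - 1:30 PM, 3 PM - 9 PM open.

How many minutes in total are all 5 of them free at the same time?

300

Diego ∩ Uma: 10:30-14:30, 16:00-19:30.
Diego ∩ Uma ∩ Ines: 10:30-14:30, 16:00-19:30.
Diego ∩ Uma ∩ Ines ∩ Omar: 10:30-12:30, 16:00-18:30, 19:00-19:30.
Diego ∩ Uma ∩ Ines ∩ Omar ∩ Priya: 10:30-12:30, 16:00-18:30, 19:00-19:30.
Summing the common windows: 120 + 150 + 30 = 300 minutes.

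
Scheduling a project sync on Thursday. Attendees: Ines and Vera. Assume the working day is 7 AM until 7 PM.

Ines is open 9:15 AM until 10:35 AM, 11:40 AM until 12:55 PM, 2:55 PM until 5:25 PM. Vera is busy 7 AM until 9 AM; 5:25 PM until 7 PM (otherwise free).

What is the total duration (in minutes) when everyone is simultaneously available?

Ines free: 09:15-10:35, 11:40-12:55, 14:55-17:25.
Vera free: 09:00-17:25 (invert busy blocks within the working day).
Ines ∩ Vera: 09:15-10:35, 11:40-12:55, 14:55-17:25.
Summing the common windows: 80 + 75 + 150 = 305 minutes.

305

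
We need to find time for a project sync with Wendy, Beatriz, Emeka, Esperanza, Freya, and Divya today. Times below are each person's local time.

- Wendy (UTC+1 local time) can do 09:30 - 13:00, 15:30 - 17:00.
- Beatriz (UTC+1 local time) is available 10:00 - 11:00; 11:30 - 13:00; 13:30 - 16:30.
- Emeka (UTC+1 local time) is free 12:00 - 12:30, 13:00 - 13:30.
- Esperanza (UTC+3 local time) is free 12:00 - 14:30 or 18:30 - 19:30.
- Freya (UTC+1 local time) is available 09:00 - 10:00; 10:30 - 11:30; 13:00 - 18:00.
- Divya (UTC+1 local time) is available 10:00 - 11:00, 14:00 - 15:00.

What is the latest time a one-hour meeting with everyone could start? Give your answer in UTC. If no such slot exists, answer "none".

none

Wendy in UTC: 08:30-12:00, 14:30-16:00 (subtract 1h to convert from UTC+1).
Beatriz in UTC: 09:00-10:00, 10:30-12:00, 12:30-15:30 (subtract 1h to convert from UTC+1).
Emeka in UTC: 11:00-11:30, 12:00-12:30 (subtract 1h to convert from UTC+1).
Esperanza in UTC: 09:00-11:30, 15:30-16:30 (subtract 3h to convert from UTC+3).
Freya in UTC: 08:00-09:00, 09:30-10:30, 12:00-17:00 (subtract 1h to convert from UTC+1).
Divya in UTC: 09:00-10:00, 13:00-14:00 (subtract 1h to convert from UTC+1).
Wendy ∩ Beatriz: 09:00-10:00, 10:30-12:00, 14:30-15:30.
Wendy ∩ Beatriz ∩ Emeka: 11:00-11:30.
Wendy ∩ Beatriz ∩ Emeka ∩ Esperanza: 11:00-11:30.
Wendy ∩ Beatriz ∩ Emeka ∩ Esperanza ∩ Freya: ∅.
Wendy ∩ Beatriz ∩ Emeka ∩ Esperanza ∩ Freya ∩ Divya: ∅.
There is no time when everyone is free.
No common window is at least 60 minutes long.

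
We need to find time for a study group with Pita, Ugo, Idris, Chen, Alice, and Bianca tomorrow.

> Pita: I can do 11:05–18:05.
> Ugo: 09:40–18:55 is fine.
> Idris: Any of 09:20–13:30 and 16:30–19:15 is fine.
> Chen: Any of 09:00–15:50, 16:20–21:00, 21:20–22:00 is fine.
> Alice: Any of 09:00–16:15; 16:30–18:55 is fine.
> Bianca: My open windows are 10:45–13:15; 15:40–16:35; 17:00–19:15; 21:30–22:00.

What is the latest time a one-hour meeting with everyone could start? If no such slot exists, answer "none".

17:05

Pita ∩ Ugo: 11:05-18:05.
Pita ∩ Ugo ∩ Idris: 11:05-13:30, 16:30-18:05.
Pita ∩ Ugo ∩ Idris ∩ Chen: 11:05-13:30, 16:30-18:05.
Pita ∩ Ugo ∩ Idris ∩ Chen ∩ Alice: 11:05-13:30, 16:30-18:05.
Pita ∩ Ugo ∩ Idris ∩ Chen ∩ Alice ∩ Bianca: 11:05-13:15, 16:30-16:35, 17:00-18:05.
So the common availability across everyone is 11:05-13:15, 16:30-16:35, 17:00-18:05.
The last common window of at least 60 minutes is 17:00-18:05; a 60-minute meeting can start as late as 17:05 and still end by 18:05.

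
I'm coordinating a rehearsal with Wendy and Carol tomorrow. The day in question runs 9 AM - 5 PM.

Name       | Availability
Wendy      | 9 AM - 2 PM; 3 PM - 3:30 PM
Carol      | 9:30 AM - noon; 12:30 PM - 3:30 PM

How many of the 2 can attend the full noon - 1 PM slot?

1

Wendy can make the full 12:00-13:00 slot — that's 1.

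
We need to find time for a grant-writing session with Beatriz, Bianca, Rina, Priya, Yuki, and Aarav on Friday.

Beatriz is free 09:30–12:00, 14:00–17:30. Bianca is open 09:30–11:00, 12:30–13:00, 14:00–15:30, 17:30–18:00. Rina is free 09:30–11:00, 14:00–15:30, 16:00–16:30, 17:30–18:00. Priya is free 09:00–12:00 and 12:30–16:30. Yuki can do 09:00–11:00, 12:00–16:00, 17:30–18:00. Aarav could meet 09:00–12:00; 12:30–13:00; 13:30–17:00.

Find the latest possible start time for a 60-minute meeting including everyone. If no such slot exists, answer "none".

14:30

Beatriz ∩ Bianca: 09:30-11:00, 14:00-15:30.
Beatriz ∩ Bianca ∩ Rina: 09:30-11:00, 14:00-15:30.
Beatriz ∩ Bianca ∩ Rina ∩ Priya: 09:30-11:00, 14:00-15:30.
Beatriz ∩ Bianca ∩ Rina ∩ Priya ∩ Yuki: 09:30-11:00, 14:00-15:30.
Beatriz ∩ Bianca ∩ Rina ∩ Priya ∩ Yuki ∩ Aarav: 09:30-11:00, 14:00-15:30.
So the common availability across everyone is 09:30-11:00, 14:00-15:30.
The last common window of at least 60 minutes is 14:00-15:30; a 60-minute meeting can start as late as 14:30 and still end by 15:30.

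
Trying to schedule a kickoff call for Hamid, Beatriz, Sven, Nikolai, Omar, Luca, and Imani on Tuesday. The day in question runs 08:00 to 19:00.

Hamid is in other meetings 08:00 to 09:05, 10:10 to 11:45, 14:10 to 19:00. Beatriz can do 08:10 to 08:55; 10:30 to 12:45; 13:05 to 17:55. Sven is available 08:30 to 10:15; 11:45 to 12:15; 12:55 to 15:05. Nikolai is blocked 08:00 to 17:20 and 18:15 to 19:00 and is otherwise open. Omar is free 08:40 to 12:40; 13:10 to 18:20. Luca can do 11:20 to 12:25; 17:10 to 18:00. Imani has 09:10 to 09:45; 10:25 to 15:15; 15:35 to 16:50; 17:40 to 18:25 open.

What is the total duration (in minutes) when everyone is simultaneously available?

0

Hamid free: 09:05-10:10, 11:45-14:10 (invert busy blocks within the working day).
Beatriz free: 08:10-08:55, 10:30-12:45, 13:05-17:55.
Sven free: 08:30-10:15, 11:45-12:15, 12:55-15:05.
Nikolai free: 17:20-18:15 (invert busy blocks within the working day).
Omar free: 08:40-12:40, 13:10-18:20.
Luca free: 11:20-12:25, 17:10-18:00.
Imani free: 09:10-09:45, 10:25-15:15, 15:35-16:50, 17:40-18:25.
Hamid ∩ Beatriz: 11:45-12:45, 13:05-14:10.
Hamid ∩ Beatriz ∩ Sven: 11:45-12:15, 13:05-14:10.
Hamid ∩ Beatriz ∩ Sven ∩ Nikolai: ∅.
Hamid ∩ Beatriz ∩ Sven ∩ Nikolai ∩ Omar: ∅.
Hamid ∩ Beatriz ∩ Sven ∩ Nikolai ∩ Omar ∩ Luca: ∅.
Hamid ∩ Beatriz ∩ Sven ∩ Nikolai ∩ Omar ∩ Luca ∩ Imani: ∅.
There is no time when everyone is free.
There is no common window, so the total is 0 minutes.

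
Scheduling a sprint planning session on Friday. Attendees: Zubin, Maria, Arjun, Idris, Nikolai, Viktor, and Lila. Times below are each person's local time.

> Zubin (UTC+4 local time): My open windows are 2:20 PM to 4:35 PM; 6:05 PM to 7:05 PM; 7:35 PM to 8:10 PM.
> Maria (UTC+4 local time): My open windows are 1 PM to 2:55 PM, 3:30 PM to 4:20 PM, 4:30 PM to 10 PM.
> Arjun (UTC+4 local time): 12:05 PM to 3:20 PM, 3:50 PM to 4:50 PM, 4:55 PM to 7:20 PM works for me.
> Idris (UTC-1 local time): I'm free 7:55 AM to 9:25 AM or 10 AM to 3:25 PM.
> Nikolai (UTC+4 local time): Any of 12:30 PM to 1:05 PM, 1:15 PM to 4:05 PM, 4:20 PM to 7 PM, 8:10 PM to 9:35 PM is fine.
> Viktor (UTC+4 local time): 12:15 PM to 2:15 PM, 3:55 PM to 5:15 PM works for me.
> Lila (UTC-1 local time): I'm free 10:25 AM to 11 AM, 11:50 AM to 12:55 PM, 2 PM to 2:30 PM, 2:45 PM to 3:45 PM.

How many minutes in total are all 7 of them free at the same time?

5

Zubin in UTC: 10:20-12:35, 14:05-15:05, 15:35-16:10 (subtract 4h to convert from UTC+4).
Maria in UTC: 09:00-10:55, 11:30-12:20, 12:30-18:00 (subtract 4h to convert from UTC+4).
Arjun in UTC: 08:05-11:20, 11:50-12:50, 12:55-15:20 (subtract 4h to convert from UTC+4).
Idris in UTC: 08:55-10:25, 11:00-16:25 (add 1h to convert from UTC-1).
Nikolai in UTC: 08:30-09:05, 09:15-12:05, 12:20-15:00, 16:10-17:35 (subtract 4h to convert from UTC+4).
Viktor in UTC: 08:15-10:15, 11:55-13:15 (subtract 4h to convert from UTC+4).
Lila in UTC: 11:25-12:00, 12:50-13:55, 15:00-15:30, 15:45-16:45 (add 1h to convert from UTC-1).
Zubin ∩ Maria: 10:20-10:55, 11:30-12:20, 12:30-12:35, 14:05-15:05, 15:35-16:10.
Zubin ∩ Maria ∩ Arjun: 10:20-10:55, 11:50-12:20, 12:30-12:35, 14:05-15:05.
Zubin ∩ Maria ∩ Arjun ∩ Idris: 10:20-10:25, 11:50-12:20, 12:30-12:35, 14:05-15:05.
Zubin ∩ Maria ∩ Arjun ∩ Idris ∩ Nikolai: 10:20-10:25, 11:50-12:05, 12:30-12:35, 14:05-15:00.
Zubin ∩ Maria ∩ Arjun ∩ Idris ∩ Nikolai ∩ Viktor: 11:55-12:05, 12:30-12:35.
Zubin ∩ Maria ∩ Arjun ∩ Idris ∩ Nikolai ∩ Viktor ∩ Lila: 11:55-12:00.
That's a single block of 5 minutes.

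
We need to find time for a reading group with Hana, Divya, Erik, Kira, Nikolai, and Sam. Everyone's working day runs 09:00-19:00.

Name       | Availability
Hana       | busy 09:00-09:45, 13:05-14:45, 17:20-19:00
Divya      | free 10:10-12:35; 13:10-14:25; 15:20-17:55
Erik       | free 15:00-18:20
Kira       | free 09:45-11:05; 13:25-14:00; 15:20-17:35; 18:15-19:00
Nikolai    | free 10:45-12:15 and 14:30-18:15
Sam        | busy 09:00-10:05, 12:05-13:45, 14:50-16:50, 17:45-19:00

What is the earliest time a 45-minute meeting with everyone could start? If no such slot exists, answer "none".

none

Hana free: 09:45-13:05, 14:45-17:20 (invert busy blocks within the working day).
Divya free: 10:10-12:35, 13:10-14:25, 15:20-17:55.
Erik free: 15:00-18:20.
Kira free: 09:45-11:05, 13:25-14:00, 15:20-17:35, 18:15-19:00.
Nikolai free: 10:45-12:15, 14:30-18:15.
Sam free: 10:05-12:05, 13:45-14:50, 16:50-17:45 (invert busy blocks within the working day).
Hana ∩ Divya: 10:10-12:35, 15:20-17:20.
Hana ∩ Divya ∩ Erik: 15:20-17:20.
Hana ∩ Divya ∩ Erik ∩ Kira: 15:20-17:20.
Hana ∩ Divya ∩ Erik ∩ Kira ∩ Nikolai: 15:20-17:20.
Hana ∩ Divya ∩ Erik ∩ Kira ∩ Nikolai ∩ Sam: 16:50-17:20.
So the common availability across everyone is 16:50-17:20.
No common window is at least 45 minutes long.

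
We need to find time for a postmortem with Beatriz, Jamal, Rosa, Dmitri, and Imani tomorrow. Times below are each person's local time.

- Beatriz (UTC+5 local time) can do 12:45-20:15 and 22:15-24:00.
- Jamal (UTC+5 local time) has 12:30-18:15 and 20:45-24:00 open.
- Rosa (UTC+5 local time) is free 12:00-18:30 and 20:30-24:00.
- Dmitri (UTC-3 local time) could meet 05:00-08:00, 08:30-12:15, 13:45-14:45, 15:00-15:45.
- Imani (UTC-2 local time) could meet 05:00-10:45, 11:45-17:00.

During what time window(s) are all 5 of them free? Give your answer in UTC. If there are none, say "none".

08:00-11:00, 11:30-12:45, 17:15-17:45, 18:00-18:45

Beatriz in UTC: 07:45-15:15, 17:15-19:00 (subtract 5h to convert from UTC+5).
Jamal in UTC: 07:30-13:15, 15:45-19:00 (subtract 5h to convert from UTC+5).
Rosa in UTC: 07:00-13:30, 15:30-19:00 (subtract 5h to convert from UTC+5).
Dmitri in UTC: 08:00-11:00, 11:30-15:15, 16:45-17:45, 18:00-18:45 (add 3h to convert from UTC-3).
Imani in UTC: 07:00-12:45, 13:45-19:00 (add 2h to convert from UTC-2).
Beatriz ∩ Jamal: 07:45-13:15, 17:15-19:00.
Beatriz ∩ Jamal ∩ Rosa: 07:45-13:15, 17:15-19:00.
Beatriz ∩ Jamal ∩ Rosa ∩ Dmitri: 08:00-11:00, 11:30-13:15, 17:15-17:45, 18:00-18:45.
Beatriz ∩ Jamal ∩ Rosa ∩ Dmitri ∩ Imani: 08:00-11:00, 11:30-12:45, 17:15-17:45, 18:00-18:45.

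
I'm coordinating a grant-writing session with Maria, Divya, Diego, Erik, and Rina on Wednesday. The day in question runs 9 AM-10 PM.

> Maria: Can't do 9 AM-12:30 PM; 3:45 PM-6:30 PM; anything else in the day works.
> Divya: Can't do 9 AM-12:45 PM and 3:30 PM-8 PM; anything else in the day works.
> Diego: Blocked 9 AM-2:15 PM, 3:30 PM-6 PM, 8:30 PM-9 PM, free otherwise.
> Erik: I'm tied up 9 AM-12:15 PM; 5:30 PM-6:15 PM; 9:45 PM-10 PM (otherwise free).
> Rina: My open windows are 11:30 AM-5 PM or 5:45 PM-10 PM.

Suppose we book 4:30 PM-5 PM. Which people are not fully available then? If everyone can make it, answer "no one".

Diego, Divya, Maria

Maria free: 12:30-15:45, 18:30-22:00 (invert busy blocks within the working day).
Divya free: 12:45-15:30, 20:00-22:00 (invert busy blocks within the working day).
Diego free: 14:15-15:30, 18:00-20:30, 21:00-22:00 (invert busy blocks within the working day).
Erik free: 12:15-17:30, 18:15-21:45 (invert busy blocks within the working day).
Rina free: 11:30-17:00, 17:45-22:00.
Maria: not fully free for 16:30-17:00. Divya: not fully free for 16:30-17:00. Diego: not fully free for 16:30-17:00. Erik: free for 16:30-17:00. Rina: free for 16:30-17:00.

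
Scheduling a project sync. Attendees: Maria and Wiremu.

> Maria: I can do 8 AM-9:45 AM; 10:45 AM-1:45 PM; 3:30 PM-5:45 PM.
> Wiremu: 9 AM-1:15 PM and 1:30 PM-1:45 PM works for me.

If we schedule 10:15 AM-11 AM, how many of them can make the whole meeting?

1

Wiremu can make the full 10:15-11:00 slot — that's 1.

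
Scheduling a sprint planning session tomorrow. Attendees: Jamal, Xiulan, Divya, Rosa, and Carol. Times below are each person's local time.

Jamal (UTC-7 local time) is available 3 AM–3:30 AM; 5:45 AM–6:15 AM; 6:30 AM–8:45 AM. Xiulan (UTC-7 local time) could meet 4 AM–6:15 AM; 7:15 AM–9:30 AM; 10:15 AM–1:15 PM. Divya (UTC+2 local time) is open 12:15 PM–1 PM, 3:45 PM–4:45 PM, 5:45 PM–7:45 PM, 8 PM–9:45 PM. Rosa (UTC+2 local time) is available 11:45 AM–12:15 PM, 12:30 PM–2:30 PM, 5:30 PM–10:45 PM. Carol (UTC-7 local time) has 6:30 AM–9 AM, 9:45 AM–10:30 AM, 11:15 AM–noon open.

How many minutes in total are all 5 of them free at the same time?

Jamal in UTC: 10:00-10:30, 12:45-13:15, 13:30-15:45 (add 7h to convert from UTC-7).
Xiulan in UTC: 11:00-13:15, 14:15-16:30, 17:15-20:15 (add 7h to convert from UTC-7).
Divya in UTC: 10:15-11:00, 13:45-14:45, 15:45-17:45, 18:00-19:45 (subtract 2h to convert from UTC+2).
Rosa in UTC: 09:45-10:15, 10:30-12:30, 15:30-20:45 (subtract 2h to convert from UTC+2).
Carol in UTC: 13:30-16:00, 16:45-17:30, 18:15-19:00 (add 7h to convert from UTC-7).
Jamal ∩ Xiulan: 12:45-13:15, 14:15-15:45.
Jamal ∩ Xiulan ∩ Divya: 14:15-14:45.
Jamal ∩ Xiulan ∩ Divya ∩ Rosa: ∅.
Jamal ∩ Xiulan ∩ Divya ∩ Rosa ∩ Carol: ∅.
There is no time when everyone is free.
There is no common window, so the total is 0 minutes.

0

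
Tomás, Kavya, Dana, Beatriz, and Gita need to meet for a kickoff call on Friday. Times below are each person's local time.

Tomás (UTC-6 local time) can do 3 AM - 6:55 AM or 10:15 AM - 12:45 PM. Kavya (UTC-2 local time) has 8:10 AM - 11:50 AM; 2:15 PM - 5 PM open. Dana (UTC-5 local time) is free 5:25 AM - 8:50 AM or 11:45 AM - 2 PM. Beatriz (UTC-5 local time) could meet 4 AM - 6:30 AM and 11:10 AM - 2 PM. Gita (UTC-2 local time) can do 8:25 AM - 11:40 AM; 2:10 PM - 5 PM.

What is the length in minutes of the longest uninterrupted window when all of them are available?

120

Tomás in UTC: 09:00-12:55, 16:15-18:45 (add 6h to convert from UTC-6).
Kavya in UTC: 10:10-13:50, 16:15-19:00 (add 2h to convert from UTC-2).
Dana in UTC: 10:25-13:50, 16:45-19:00 (add 5h to convert from UTC-5).
Beatriz in UTC: 09:00-11:30, 16:10-19:00 (add 5h to convert from UTC-5).
Gita in UTC: 10:25-13:40, 16:10-19:00 (add 2h to convert from UTC-2).
Tomás ∩ Kavya: 10:10-12:55, 16:15-18:45.
Tomás ∩ Kavya ∩ Dana: 10:25-12:55, 16:45-18:45.
Tomás ∩ Kavya ∩ Dana ∩ Beatriz: 10:25-11:30, 16:45-18:45.
Tomás ∩ Kavya ∩ Dana ∩ Beatriz ∩ Gita: 10:25-11:30, 16:45-18:45.
The longest is 16:45-18:45 at 120 minutes.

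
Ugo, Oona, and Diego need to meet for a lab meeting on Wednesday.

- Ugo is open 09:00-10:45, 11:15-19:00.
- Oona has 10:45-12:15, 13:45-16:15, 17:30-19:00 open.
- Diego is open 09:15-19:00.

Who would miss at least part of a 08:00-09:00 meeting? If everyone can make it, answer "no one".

Diego, Oona, Ugo

Ugo: not fully free for 08:00-09:00. Oona: not fully free for 08:00-09:00. Diego: not fully free for 08:00-09:00.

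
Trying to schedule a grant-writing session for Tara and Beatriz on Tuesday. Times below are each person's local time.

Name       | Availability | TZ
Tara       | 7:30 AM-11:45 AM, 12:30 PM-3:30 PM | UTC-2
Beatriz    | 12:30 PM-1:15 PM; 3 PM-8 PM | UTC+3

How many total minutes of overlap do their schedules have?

Tara in UTC: 09:30-13:45, 14:30-17:30 (add 2h to convert from UTC-2).
Beatriz in UTC: 09:30-10:15, 12:00-17:00 (subtract 3h to convert from UTC+3).
Tara ∩ Beatriz: 09:30-10:15, 12:00-13:45, 14:30-17:00.
Summing the common windows: 45 + 105 + 150 = 300 minutes.

300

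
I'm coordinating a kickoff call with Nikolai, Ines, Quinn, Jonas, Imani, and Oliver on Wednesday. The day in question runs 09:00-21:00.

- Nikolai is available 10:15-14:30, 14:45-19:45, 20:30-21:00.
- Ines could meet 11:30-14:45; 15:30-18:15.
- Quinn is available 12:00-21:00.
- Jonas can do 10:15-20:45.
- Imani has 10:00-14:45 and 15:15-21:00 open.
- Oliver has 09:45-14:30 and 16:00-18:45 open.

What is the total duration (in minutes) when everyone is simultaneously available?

Nikolai ∩ Ines: 11:30-14:30, 15:30-18:15.
Nikolai ∩ Ines ∩ Quinn: 12:00-14:30, 15:30-18:15.
Nikolai ∩ Ines ∩ Quinn ∩ Jonas: 12:00-14:30, 15:30-18:15.
Nikolai ∩ Ines ∩ Quinn ∩ Jonas ∩ Imani: 12:00-14:30, 15:30-18:15.
Nikolai ∩ Ines ∩ Quinn ∩ Jonas ∩ Imani ∩ Oliver: 12:00-14:30, 16:00-18:15.
Summing the common windows: 150 + 135 = 285 minutes.

285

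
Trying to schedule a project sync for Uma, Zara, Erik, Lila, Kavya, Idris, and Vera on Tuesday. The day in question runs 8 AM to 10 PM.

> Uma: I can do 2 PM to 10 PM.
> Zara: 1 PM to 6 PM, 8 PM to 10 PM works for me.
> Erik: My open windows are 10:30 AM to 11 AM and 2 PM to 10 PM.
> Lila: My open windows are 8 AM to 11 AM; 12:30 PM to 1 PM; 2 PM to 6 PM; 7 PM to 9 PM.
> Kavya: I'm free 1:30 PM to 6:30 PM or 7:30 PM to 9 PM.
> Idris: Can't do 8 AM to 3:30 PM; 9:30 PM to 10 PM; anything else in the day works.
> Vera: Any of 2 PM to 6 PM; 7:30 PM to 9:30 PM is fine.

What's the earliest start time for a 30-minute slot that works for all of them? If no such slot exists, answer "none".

15:30

Uma free: 14:00-22:00.
Zara free: 13:00-18:00, 20:00-22:00.
Erik free: 10:30-11:00, 14:00-22:00.
Lila free: 08:00-11:00, 12:30-13:00, 14:00-18:00, 19:00-21:00.
Kavya free: 13:30-18:30, 19:30-21:00.
Idris free: 15:30-21:30 (invert busy blocks within the working day).
Vera free: 14:00-18:00, 19:30-21:30.
Uma ∩ Zara: 14:00-18:00, 20:00-22:00.
Uma ∩ Zara ∩ Erik: 14:00-18:00, 20:00-22:00.
Uma ∩ Zara ∩ Erik ∩ Lila: 14:00-18:00, 20:00-21:00.
Uma ∩ Zara ∩ Erik ∩ Lila ∩ Kavya: 14:00-18:00, 20:00-21:00.
Uma ∩ Zara ∩ Erik ∩ Lila ∩ Kavya ∩ Idris: 15:30-18:00, 20:00-21:00.
Uma ∩ Zara ∩ Erik ∩ Lila ∩ Kavya ∩ Idris ∩ Vera: 15:30-18:00, 20:00-21:00.
Those are the intersection windows.
The first common window of at least 30 minutes is 15:30-18:00, so the earliest start is 15:30.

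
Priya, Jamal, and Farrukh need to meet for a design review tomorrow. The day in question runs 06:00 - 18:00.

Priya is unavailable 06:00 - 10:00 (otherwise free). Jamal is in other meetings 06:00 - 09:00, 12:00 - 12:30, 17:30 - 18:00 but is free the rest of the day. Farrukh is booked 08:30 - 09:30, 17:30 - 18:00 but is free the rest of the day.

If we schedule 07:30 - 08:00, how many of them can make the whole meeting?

Priya free: 10:00-18:00 (invert busy blocks within the working day).
Jamal free: 09:00-12:00, 12:30-17:30 (invert busy blocks within the working day).
Farrukh free: 06:00-08:30, 09:30-17:30 (invert busy blocks within the working day).
Farrukh can make the full 07:30-08:00 slot — that's 1.

1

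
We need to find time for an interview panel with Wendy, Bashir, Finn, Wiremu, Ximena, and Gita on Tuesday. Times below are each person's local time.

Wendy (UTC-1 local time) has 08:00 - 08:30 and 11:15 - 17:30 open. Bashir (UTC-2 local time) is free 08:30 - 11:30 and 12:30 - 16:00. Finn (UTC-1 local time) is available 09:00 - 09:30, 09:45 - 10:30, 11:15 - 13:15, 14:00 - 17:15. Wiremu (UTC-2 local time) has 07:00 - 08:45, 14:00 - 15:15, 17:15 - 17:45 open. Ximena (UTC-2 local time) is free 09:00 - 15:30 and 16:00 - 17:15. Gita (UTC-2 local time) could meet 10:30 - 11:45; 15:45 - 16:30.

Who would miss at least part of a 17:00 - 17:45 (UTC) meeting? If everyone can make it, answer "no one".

Gita, Wiremu, Ximena

Wendy in UTC: 09:00-09:30, 12:15-18:30 (add 1h to convert from UTC-1).
Bashir in UTC: 10:30-13:30, 14:30-18:00 (add 2h to convert from UTC-2).
Finn in UTC: 10:00-10:30, 10:45-11:30, 12:15-14:15, 15:00-18:15 (add 1h to convert from UTC-1).
Wiremu in UTC: 09:00-10:45, 16:00-17:15, 19:15-19:45 (add 2h to convert from UTC-2).
Ximena in UTC: 11:00-17:30, 18:00-19:15 (add 2h to convert from UTC-2).
Gita in UTC: 12:30-13:45, 17:45-18:30 (add 2h to convert from UTC-2).
Wendy: free for 17:00-17:45. Bashir: free for 17:00-17:45. Finn: free for 17:00-17:45. Wiremu: not fully free for 17:00-17:45. Ximena: not fully free for 17:00-17:45. Gita: not fully free for 17:00-17:45.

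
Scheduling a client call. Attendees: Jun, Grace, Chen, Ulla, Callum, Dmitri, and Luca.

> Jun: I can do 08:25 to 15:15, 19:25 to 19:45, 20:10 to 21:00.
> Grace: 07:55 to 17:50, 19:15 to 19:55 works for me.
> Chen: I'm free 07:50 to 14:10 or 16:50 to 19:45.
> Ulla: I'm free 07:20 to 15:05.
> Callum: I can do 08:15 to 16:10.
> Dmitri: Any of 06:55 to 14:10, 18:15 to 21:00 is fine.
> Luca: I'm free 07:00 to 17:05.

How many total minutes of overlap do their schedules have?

345

Jun ∩ Grace: 08:25-15:15, 19:25-19:45.
Jun ∩ Grace ∩ Chen: 08:25-14:10, 19:25-19:45.
Jun ∩ Grace ∩ Chen ∩ Ulla: 08:25-14:10.
Jun ∩ Grace ∩ Chen ∩ Ulla ∩ Callum: 08:25-14:10.
Jun ∩ Grace ∩ Chen ∩ Ulla ∩ Callum ∩ Dmitri: 08:25-14:10.
Jun ∩ Grace ∩ Chen ∩ Ulla ∩ Callum ∩ Dmitri ∩ Luca: 08:25-14:10.
So the common availability across everyone is 08:25-14:10.
That's a single block of 345 minutes.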